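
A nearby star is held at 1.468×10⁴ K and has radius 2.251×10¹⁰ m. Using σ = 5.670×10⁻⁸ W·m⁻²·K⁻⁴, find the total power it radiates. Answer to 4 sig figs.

P ≈ 1.677×10³¹ W

Surface area A = 4πR² = 4π(2.251×10¹⁰ m)² = 6.36738×10²¹ m².
P = σAT⁴ = 5.670×10⁻⁸ × 6.36738×10²¹ × (1.468×10⁴)⁴ = 1.677×10³¹ W.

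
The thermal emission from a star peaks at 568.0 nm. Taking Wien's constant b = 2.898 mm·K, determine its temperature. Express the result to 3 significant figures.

Wien's law gives T = b/λ_max = (2.898×10⁻³ m·K)/(5.680×10⁻⁷ m) = 5.10×10³ K.

T ≈ 5.10×10³ K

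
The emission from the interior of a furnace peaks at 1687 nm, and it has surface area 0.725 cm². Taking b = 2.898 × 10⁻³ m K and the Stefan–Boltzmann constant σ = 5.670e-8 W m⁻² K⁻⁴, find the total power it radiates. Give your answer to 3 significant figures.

Wien's law: T = b/λ_max = 2.898×10⁻³/1.687×10⁻⁶ = 1717.84 K.
Area A = 0.725 cm² = 7.25×10⁻⁵ m².
Then P = σAT⁴ = 5.670×10⁻⁸×7.25×10⁻⁵×(1717.84)⁴ = 35.8 W.

P ≈ 35.8 W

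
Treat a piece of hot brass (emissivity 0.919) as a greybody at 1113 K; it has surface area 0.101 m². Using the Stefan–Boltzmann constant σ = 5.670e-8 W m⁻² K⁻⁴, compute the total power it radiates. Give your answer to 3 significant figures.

Area A = 0.101 m².
P = εσAT⁴ = 0.919 × 5.670×10⁻⁸ × 0.101 × (1113)⁴ = 8.08×10³ W.

P ≈ 8.08×10³ W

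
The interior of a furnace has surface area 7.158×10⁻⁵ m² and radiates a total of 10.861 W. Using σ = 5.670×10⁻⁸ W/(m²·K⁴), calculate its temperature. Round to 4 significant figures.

Area A = 7.158×10⁻⁵ m².
P = σAT⁴ ⇒ T = (P/(σA))^(1/4) = (10.861/(5.670×10⁻⁸×7.158×10⁻⁵))^(1/4) = 1279 K.

T ≈ 1279 K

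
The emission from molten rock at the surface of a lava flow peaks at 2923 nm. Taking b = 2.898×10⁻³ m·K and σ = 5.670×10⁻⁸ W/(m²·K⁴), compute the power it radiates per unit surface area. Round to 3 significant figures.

Wien's law: T = b/λ_max = 2.898×10⁻³/2.923×10⁻⁶ = 991.447 K.
Then I = σT⁴ = 5.670×10⁻⁸×(991.447)⁴ = 5.48×10⁴ W/m².

I ≈ 5.48×10⁴ W/m²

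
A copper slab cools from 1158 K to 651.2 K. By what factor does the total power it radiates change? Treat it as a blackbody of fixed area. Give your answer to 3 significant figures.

P₂/P₁ ≈ 0.100

P ∝ T⁴, so P₂/P₁ = (T₂/T₁)⁴ = (651.2/1158)⁴ = (0.562349)⁴ = 0.100.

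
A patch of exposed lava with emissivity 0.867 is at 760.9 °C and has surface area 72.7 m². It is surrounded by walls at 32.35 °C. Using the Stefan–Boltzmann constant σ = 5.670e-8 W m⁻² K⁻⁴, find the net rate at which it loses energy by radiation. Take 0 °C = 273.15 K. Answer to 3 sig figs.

Net loss ≈ 4.05×10⁶ W

T = 760.9 °C + 273.15 = 1034.05 K.
Surroundings: T = 32.35 °C + 273.15 = 305.50 K.
Area A = 72.7 m².
Net radiated power P_net = εσA(T⁴ − T₀⁴) = 0.867×5.670×10⁻⁸×72.7×(1034.05⁴ − 305.50⁴).
T⁴ − T₀⁴ = 1.14332×10¹² − 8.71054×10⁹ = 1.13461×10¹² K⁴, so P_net = 4.05×10⁶ W.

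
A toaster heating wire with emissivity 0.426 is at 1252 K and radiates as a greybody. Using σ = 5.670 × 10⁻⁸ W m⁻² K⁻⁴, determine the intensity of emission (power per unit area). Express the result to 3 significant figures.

Stefan–Boltzmann: I = εσT⁴ = 0.426 × 5.670×10⁻⁸ × (1252)⁴ = 5.93×10⁴ W/m².

I ≈ 5.93×10⁴ W/m²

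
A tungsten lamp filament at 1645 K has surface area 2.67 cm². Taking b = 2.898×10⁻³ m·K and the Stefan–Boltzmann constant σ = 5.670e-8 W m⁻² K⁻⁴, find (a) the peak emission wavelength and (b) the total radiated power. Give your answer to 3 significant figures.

λ_max ≈ 1.76 μm; P ≈ 111 W

(a) λ_max = b/T = 2.898×10⁻³/1645 = 1.762×10⁻⁶ m = 1.76 μm.
Area A = 2.67 cm² = 2.67×10⁻⁴ m².
(b) P = σAT⁴ = 5.670×10⁻⁸×2.67×10⁻⁴×(1645)⁴ = 111 W.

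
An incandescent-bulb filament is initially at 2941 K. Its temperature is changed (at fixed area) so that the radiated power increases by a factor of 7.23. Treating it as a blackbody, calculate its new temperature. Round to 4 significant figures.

P ∝ T⁴, so T₂/T₁ = (P₂/P₁)^(1/4) = (7.23)^(1/4) = 1.63978.
T₂ = 2941 × 1.63978 = 4823 K.

T₂ ≈ 4823 K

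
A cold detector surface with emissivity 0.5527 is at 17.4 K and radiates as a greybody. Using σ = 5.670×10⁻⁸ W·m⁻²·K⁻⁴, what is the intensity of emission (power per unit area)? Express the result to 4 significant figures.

I ≈ 2.873×10⁻³ W/m²

Stefan–Boltzmann: I = εσT⁴ = 0.5527 × 5.670×10⁻⁸ × (17.4)⁴ = 2.873×10⁻³ W/m².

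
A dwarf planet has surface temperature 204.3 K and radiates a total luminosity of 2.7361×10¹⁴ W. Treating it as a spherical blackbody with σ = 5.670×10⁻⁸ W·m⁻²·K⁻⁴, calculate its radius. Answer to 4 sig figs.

L = 4πR²σT⁴ ⇒ R = √(L/(4πσT⁴)).
σT⁴ = 98.7772 W/m², so R = √(2.7361×10¹⁴/(4π×98.7772)) = 4.695×10⁵ m.

R ≈ 4.695×10⁵ m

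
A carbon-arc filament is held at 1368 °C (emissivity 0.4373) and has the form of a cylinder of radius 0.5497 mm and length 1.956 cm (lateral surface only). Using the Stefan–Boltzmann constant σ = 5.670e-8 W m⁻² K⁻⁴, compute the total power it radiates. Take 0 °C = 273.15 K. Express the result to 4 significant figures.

P ≈ 12.15 W

T = 1368 °C + 273.15 = 1641.15 K.
Lateral area A = 2πrL = 2π×5.497×10⁻⁴×0.01956 = 6.75576×10⁻⁵ m².
P = εσAT⁴ = 0.4373 × 5.670×10⁻⁸ × 6.75576×10⁻⁵ × (1641.15)⁴ = 12.15 W.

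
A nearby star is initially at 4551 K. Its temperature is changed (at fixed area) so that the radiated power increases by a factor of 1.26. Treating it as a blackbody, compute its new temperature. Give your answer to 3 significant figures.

P ∝ T⁴, so T₂/T₁ = (P₂/P₁)^(1/4) = (1.26)^(1/4) = 1.05948.
T₂ = 4551 × 1.05948 = 4.82×10³ K.

T₂ ≈ 4.82×10³ K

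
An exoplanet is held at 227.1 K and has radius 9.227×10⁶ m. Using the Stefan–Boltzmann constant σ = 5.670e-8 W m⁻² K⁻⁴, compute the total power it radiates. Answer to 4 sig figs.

P ≈ 1.614×10¹⁷ W

Surface area A = 4πR² = 4π(9.227×10⁶ m)² = 1.06987×10¹⁵ m².
P = σAT⁴ = 5.670×10⁻⁸ × 1.06987×10¹⁵ × (227.1)⁴ = 1.614×10¹⁷ W.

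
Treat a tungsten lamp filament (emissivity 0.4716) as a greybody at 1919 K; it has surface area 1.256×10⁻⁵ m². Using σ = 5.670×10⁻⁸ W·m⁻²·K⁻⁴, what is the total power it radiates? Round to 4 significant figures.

Area A = 1.256×10⁻⁵ m².
P = εσAT⁴ = 0.4716 × 5.670×10⁻⁸ × 1.256×10⁻⁵ × (1919)⁴ = 4.555 W.

P ≈ 4.555 W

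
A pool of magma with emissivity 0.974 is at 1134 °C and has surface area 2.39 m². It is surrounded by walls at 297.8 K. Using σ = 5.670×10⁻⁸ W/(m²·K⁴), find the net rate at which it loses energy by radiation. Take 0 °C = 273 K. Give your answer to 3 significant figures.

Net loss ≈ 5.16×10⁵ W

T = 1134 °C + 273 = 1407 K.
Area A = 2.39 m².
Net radiated power P_net = εσA(T⁴ − T₀⁴) = 0.974×5.670×10⁻⁸×2.39×(1407⁴ − 297.8⁴).
T⁴ − T₀⁴ = 3.91901×10¹² − 7.86500×10⁹ = 3.91114×10¹² K⁴, so P_net = 5.16×10⁵ W.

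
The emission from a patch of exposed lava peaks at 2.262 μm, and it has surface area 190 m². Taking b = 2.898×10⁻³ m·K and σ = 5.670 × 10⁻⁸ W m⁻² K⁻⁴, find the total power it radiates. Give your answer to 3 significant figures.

Wien's law: T = b/λ_max = 2.898×10⁻³/2.262×10⁻⁶ = 1281.17 K.
Area A = 190 m².
Then P = σAT⁴ = 5.670×10⁻⁸×190×(1281.17)⁴ = 2.90×10⁷ W.

P ≈ 2.90×10⁷ W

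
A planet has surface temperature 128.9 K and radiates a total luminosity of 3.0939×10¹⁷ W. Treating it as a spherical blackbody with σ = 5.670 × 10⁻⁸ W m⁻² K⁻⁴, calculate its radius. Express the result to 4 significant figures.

L = 4πR²σT⁴ ⇒ R = √(L/(4πσT⁴)).
σT⁴ = 15.6529 W/m², so R = √(3.0939×10¹⁷/(4π×15.6529)) = 3.966×10⁷ m.

R ≈ 3.966×10⁷ m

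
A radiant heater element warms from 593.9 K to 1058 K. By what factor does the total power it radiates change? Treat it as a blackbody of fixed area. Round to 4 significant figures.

P₂/P₁ ≈ 10.07

P ∝ T⁴, so P₂/P₁ = (T₂/T₁)⁴ = (1058/593.9)⁴ = (1.78144)⁴ = 10.07.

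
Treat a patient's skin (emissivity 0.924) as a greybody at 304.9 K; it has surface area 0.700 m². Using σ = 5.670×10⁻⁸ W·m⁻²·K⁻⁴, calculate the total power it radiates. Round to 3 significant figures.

Area A = 0.700 m².
P = εσAT⁴ = 0.924 × 5.670×10⁻⁸ × 0.700 × (304.9)⁴ = 317 W.

P ≈ 317 W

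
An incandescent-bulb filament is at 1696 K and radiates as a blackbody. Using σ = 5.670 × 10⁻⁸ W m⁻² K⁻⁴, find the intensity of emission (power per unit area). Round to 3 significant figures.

I ≈ 4.69×10⁵ W/m²

Stefan–Boltzmann: I = σT⁴ = 5.670×10⁻⁸ × (1696)⁴ = 4.69×10⁵ W/m².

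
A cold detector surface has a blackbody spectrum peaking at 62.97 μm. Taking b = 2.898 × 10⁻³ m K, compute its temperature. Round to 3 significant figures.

T ≈ 46.0 K

Wien's law gives T = b/λ_max = (2.898×10⁻³ m·K)/(6.297×10⁻⁵ m) = 46.0 K.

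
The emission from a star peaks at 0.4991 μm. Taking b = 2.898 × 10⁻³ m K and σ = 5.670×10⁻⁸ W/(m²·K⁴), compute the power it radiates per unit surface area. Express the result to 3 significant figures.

I ≈ 6.45×10⁷ W/m²

Wien's law: T = b/λ_max = 2.898×10⁻³/4.991×10⁻⁷ = 5806.45 K.
Then I = σT⁴ = 5.670×10⁻⁸×(5806.45)⁴ = 6.45×10⁷ W/m².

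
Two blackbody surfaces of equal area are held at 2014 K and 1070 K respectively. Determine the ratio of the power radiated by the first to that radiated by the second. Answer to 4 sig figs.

P₁/P₂ ≈ 12.55

With equal areas, P₁/P₂ = (T₁/T₂)⁴ = (2014/1070)⁴ = 12.55.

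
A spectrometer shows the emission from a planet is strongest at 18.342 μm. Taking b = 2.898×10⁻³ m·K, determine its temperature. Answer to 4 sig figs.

T ≈ 158.0 K

Wien's law gives T = b/λ_max = (2.898×10⁻³ m·K)/(1.8342×10⁻⁵ m) = 158.0 K.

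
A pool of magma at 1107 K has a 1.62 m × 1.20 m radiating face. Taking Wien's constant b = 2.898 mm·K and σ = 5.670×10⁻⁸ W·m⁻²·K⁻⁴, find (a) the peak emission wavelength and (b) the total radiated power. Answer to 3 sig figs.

(a) λ_max = b/T = 2.898×10⁻³/1107 = 2.618×10⁻⁶ m = 2.62 μm.
Area A = 1.62 × 1.20 = 1.944 m².
(b) P = σAT⁴ = 5.670×10⁻⁸×1.944×(1107)⁴ = 1.66×10⁵ W.

λ_max ≈ 2.62 μm; P ≈ 1.66×10⁵ W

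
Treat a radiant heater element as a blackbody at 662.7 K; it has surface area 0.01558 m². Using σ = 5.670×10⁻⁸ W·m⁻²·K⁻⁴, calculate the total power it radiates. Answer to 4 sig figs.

Area A = 0.01558 m².
P = σAT⁴ = 5.670×10⁻⁸ × 0.01558 × (662.7)⁴ = 170.4 W.

P ≈ 170.4 W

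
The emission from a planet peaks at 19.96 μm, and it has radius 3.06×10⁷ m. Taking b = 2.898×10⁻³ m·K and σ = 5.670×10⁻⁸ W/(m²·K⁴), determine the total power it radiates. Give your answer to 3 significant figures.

Wien's law: T = b/λ_max = 2.898×10⁻³/1.996×10⁻⁵ = 145.190 K.
Surface area A = 4πR² = 4π(3.06×10⁷ m)² = 1.17666×10¹⁶ m².
Then P = σAT⁴ = 5.670×10⁻⁸×1.17666×10¹⁶×(145.190)⁴ = 2.96×10¹⁷ W.

P ≈ 2.96×10¹⁷ W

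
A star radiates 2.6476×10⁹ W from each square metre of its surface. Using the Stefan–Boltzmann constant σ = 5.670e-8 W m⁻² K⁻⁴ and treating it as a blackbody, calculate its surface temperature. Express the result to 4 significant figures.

T ≈ 1.470×10⁴ K

I = σT⁴, so T = (I/σ)^(1/4) = (2.6476×10⁹/(5.670×10⁻⁸))^(1/4) = 1.470×10⁴ K.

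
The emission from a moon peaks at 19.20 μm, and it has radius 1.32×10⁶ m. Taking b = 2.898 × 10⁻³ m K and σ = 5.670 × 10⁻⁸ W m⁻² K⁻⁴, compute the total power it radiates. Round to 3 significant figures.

Wien's law: T = b/λ_max = 2.898×10⁻³/1.920×10⁻⁵ = 150.938 K.
Surface area A = 4πR² = 4π(1.32×10⁶ m)² = 2.18956×10¹³ m².
Then P = σAT⁴ = 5.670×10⁻⁸×2.18956×10¹³×(150.938)⁴ = 6.44×10¹⁴ W.

P ≈ 6.44×10¹⁴ W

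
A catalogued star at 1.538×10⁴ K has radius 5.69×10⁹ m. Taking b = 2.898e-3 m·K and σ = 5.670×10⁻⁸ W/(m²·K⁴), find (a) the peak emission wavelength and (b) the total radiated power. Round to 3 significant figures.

λ_max ≈ 188 nm; P ≈ 1.29×10³⁰ W

(a) λ_max = b/T = 2.898×10⁻³/1.538×10⁴ = 1.884×10⁻⁷ m = 188 nm.
Surface area A = 4πR² = 4π(5.69×10⁹ m)² = 4.06850×10²⁰ m².
(b) P = σAT⁴ = 5.670×10⁻⁸×4.06850×10²⁰×(1.538×10⁴)⁴ = 1.29×10³⁰ W.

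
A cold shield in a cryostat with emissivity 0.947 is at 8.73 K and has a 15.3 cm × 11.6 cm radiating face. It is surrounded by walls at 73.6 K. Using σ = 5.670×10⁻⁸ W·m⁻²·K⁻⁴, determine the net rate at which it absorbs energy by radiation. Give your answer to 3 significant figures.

Net gain ≈ 0.0280 W

Area A = 0.153 × 0.116 = 0.017748 m².
Net radiated power P_net = εσA(T⁴ − T₀⁴) = 0.947×5.670×10⁻⁸×0.017748×(8.73⁴ − 73.6⁴).
T⁴ − T₀⁴ = 5808.41 − 2.93435×10⁷ = -2.93377×10⁷ K⁴, so P_net = -0.0280 W — negative, meaning a net gain of 0.0280 W.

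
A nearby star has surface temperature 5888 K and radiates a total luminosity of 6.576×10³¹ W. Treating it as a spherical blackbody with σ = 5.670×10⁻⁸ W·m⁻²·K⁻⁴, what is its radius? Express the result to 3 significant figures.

L = 4πR²σT⁴ ⇒ R = √(L/(4πσT⁴)).
σT⁴ = 6.81482×10⁷ W/m², so R = √(6.576×10³¹/(4π×6.81482×10⁷)) = 2.77×10¹¹ m.

R ≈ 2.77×10¹¹ m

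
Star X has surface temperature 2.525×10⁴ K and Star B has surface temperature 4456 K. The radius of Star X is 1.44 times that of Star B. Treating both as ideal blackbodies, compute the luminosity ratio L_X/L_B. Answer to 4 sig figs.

L_X/L_B ≈ 2138

L ∝ R²T⁴, so L_X/L_B = (R_X/R_B)²(T_X/T_B)⁴ = (1.44)² × (2.525×10⁴/4456)⁴ = 2.0736 × 1031.01 = 2138.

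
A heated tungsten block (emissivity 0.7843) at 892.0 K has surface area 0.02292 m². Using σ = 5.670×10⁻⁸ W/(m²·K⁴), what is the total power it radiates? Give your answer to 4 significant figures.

Area A = 0.02292 m².
P = εσAT⁴ = 0.7843 × 5.670×10⁻⁸ × 0.02292 × (892.0)⁴ = 645.3 W.

P ≈ 645.3 W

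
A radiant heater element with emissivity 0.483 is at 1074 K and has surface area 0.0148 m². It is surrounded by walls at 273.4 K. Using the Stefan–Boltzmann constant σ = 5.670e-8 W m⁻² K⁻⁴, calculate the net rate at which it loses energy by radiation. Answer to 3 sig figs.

Area A = 0.0148 m².
Net radiated power P_net = εσA(T⁴ − T₀⁴) = 0.483×5.670×10⁻⁸×0.0148×(1074⁴ − 273.4⁴).
T⁴ − T₀⁴ = 1.33051×10¹² − 5.58720×10⁹ = 1.32492×10¹² K⁴, so P_net = 537 W.

Net loss ≈ 537 W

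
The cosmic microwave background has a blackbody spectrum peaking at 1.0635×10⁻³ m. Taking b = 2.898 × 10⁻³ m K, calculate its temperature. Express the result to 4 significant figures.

Wien's law gives T = b/λ_max = (2.898×10⁻³ m·K)/(1.0635×10⁻³ m) = 2.725 K.

T ≈ 2.725 K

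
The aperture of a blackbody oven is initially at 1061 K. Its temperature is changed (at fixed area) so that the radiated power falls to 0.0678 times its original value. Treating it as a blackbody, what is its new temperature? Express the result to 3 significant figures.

T₂ ≈ 541 K

P ∝ T⁴, so T₂/T₁ = (P₂/P₁)^(1/4) = (0.0678)^(1/4) = 0.510279.
T₂ = 1061 × 0.510279 = 541 K.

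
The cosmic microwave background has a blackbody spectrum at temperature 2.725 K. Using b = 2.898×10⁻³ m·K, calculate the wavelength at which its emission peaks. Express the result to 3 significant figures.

Wien's displacement law: λ_max = b/T = (2.898×10⁻³ m·K)/(2.725 K) = 1.063×10⁻³ m.
That is 1.06 mm, in the microwave range.

λ_max ≈ 1.06 mm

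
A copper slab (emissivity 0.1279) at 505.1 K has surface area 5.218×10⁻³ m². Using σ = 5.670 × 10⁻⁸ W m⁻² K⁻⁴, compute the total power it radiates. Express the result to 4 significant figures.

P ≈ 2.463 W

Area A = 5.218×10⁻³ m².
P = εσAT⁴ = 0.1279 × 5.670×10⁻⁸ × 5.218×10⁻³ × (505.1)⁴ = 2.463 W.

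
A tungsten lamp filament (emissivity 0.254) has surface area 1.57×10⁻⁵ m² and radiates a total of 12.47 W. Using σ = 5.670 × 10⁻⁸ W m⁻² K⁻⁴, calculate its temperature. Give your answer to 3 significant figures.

Area A = 1.57×10⁻⁵ m².
P = εσAT⁴ ⇒ T = (P/(εσA))^(1/4) = (12.47/(0.254×5.670×10⁻⁸×1.57×10⁻⁵))^(1/4) = 2.73×10³ K.

T ≈ 2.73×10³ K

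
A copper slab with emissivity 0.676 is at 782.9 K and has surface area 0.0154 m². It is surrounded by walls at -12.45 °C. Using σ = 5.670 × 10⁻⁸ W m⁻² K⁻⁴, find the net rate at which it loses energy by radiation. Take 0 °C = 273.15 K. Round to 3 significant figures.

Surroundings: T = -12.45 °C + 273.15 = 260.70 K.
Area A = 0.0154 m².
Net radiated power P_net = εσA(T⁴ − T₀⁴) = 0.676×5.670×10⁻⁸×0.0154×(782.9⁴ − 260.70⁴).
T⁴ − T₀⁴ = 3.75686×10¹¹ − 4.61917×10⁹ = 3.71067×10¹¹ K⁴, so P_net = 219 W.

Net loss ≈ 219 W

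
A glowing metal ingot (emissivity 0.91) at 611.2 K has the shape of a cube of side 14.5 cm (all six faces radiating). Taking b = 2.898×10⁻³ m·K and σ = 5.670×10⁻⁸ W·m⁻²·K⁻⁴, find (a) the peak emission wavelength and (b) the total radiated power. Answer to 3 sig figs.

λ_max ≈ 4.74 μm; P ≈ 908 W

(a) λ_max = b/T = 2.898×10⁻³/611.2 = 4.741×10⁻⁶ m = 4.74 μm.
Area A = 6s² = 6×(0.145 m)² = 0.12615 m².
(b) P = εσAT⁴ = 0.91×5.670×10⁻⁸×0.12615×(611.2)⁴ = 908 W.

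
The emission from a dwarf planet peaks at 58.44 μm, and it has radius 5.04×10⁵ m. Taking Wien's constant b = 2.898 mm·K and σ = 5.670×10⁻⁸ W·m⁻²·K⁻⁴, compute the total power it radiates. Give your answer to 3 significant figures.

Wien's law: T = b/λ_max = 2.898×10⁻³/5.844×10⁻⁵ = 49.5893 K.
Surface area A = 4πR² = 4π(5.04×10⁵ m)² = 3.19206×10¹² m².
Then P = σAT⁴ = 5.670×10⁻⁸×3.19206×10¹²×(49.5893)⁴ = 1.09×10¹² W.

P ≈ 1.09×10¹² W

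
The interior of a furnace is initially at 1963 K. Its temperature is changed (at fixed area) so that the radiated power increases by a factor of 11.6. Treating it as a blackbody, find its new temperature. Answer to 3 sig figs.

P ∝ T⁴, so T₂/T₁ = (P₂/P₁)^(1/4) = (11.6)^(1/4) = 1.84550.
T₂ = 1963 × 1.84550 = 3.62×10³ K.

T₂ ≈ 3.62×10³ K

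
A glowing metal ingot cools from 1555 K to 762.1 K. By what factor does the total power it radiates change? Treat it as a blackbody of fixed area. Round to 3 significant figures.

P ∝ T⁴, so P₂/P₁ = (T₂/T₁)⁴ = (762.1/1555)⁴ = (0.490096)⁴ = 0.0577.

P₂/P₁ ≈ 0.0577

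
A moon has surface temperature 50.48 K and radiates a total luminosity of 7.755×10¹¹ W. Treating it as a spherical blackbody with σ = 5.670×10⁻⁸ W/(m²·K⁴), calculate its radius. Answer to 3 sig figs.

L = 4πR²σT⁴ ⇒ R = √(L/(4πσT⁴)).
σT⁴ = 0.368180 W/m², so R = √(7.755×10¹¹/(4π×0.368180)) = 4.09×10⁵ m.

R ≈ 4.09×10⁵ m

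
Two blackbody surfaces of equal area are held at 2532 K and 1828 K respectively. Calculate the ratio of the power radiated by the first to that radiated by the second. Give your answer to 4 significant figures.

With equal areas, P₁/P₂ = (T₁/T₂)⁴ = (2532/1828)⁴ = 3.681.

P₁/P₂ ≈ 3.681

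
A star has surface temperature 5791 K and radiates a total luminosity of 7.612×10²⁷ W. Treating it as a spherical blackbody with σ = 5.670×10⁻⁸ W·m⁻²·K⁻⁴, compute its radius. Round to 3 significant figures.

L = 4πR²σT⁴ ⇒ R = √(L/(4πσT⁴)).
σT⁴ = 6.37672×10⁷ W/m², so R = √(7.612×10²⁷/(4π×6.37672×10⁷)) = 3.08×10⁹ m.

R ≈ 3.08×10⁹ m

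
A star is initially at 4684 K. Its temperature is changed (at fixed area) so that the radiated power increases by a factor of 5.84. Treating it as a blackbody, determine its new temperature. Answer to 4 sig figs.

T₂ ≈ 7281 K

P ∝ T⁴, so T₂/T₁ = (P₂/P₁)^(1/4) = (5.84)^(1/4) = 1.55454.
T₂ = 4684 × 1.55454 = 7281 K.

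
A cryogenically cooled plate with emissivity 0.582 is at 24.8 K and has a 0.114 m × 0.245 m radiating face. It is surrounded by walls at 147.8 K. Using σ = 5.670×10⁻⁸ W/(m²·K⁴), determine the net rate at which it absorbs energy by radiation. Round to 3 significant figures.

Net gain ≈ 0.439 W

Area A = 0.114 × 0.245 = 0.02793 m².
Net radiated power P_net = εσA(T⁴ − T₀⁴) = 0.582×5.670×10⁻⁸×0.02793×(24.8⁴ − 147.8⁴).
T⁴ − T₀⁴ = 3.78274×10⁵ − 4.77197×10⁸ = -4.76819×10⁸ K⁴, so P_net = -0.439 W — negative, meaning a net gain of 0.439 W.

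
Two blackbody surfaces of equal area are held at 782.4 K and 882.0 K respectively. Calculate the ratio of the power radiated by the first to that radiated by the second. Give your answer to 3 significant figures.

With equal areas, P₁/P₂ = (T₁/T₂)⁴ = (782.4/882.0)⁴ = 0.619.

P₁/P₂ ≈ 0.619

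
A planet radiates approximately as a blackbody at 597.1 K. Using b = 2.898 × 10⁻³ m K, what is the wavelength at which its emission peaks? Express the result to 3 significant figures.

Wien's displacement law: λ_max = b/T = (2.898×10⁻³ m·K)/(597.1 K) = 4.853×10⁻⁶ m.
That is 4.85 μm, in the infrared range.

λ_max ≈ 4.85 μm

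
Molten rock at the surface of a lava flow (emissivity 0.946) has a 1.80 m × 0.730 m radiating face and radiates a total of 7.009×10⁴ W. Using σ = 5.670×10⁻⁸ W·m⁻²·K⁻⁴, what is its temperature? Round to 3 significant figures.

T ≈ 999 K

Area A = 1.80 × 0.730 = 1.314 m².
P = εσAT⁴ ⇒ T = (P/(εσA))^(1/4) = (7.009×10⁴/(0.946×5.670×10⁻⁸×1.314))^(1/4) = 999 K.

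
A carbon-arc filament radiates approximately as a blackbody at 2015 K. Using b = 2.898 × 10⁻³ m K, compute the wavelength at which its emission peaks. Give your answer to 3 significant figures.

Wien's displacement law: λ_max = b/T = (2.898×10⁻³ m·K)/(2015 K) = 1.438×10⁻⁶ m.
That is 1.44×10³ nm, in the infrared range.

λ_max ≈ 1.44×10³ nm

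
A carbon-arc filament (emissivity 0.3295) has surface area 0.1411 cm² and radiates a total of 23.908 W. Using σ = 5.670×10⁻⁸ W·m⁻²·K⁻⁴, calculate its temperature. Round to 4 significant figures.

T ≈ 3086 K

Area A = 0.1411 cm² = 1.411×10⁻⁵ m².
P = εσAT⁴ ⇒ T = (P/(εσA))^(1/4) = (23.908/(0.3295×5.670×10⁻⁸×1.411×10⁻⁵))^(1/4) = 3086 K.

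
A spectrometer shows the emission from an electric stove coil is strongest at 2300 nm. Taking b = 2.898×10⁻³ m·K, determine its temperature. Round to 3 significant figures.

Wien's law gives T = b/λ_max = (2.898×10⁻³ m·K)/(2.300×10⁻⁶ m) = 1.26×10³ K.

T ≈ 1.26×10³ K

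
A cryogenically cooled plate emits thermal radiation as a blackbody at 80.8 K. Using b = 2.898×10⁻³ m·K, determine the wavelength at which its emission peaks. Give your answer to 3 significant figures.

λ_max ≈ 35.9 μm

Wien's displacement law: λ_max = b/T = (2.898×10⁻³ m·K)/(80.8 K) = 3.587×10⁻⁵ m.
That is 35.9 μm, in the infrared range.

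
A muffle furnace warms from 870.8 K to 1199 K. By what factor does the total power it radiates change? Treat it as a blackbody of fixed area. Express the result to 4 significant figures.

P ∝ T⁴, so P₂/P₁ = (T₂/T₁)⁴ = (1199/870.8)⁴ = (1.37689)⁴ = 3.594.

P₂/P₁ ≈ 3.594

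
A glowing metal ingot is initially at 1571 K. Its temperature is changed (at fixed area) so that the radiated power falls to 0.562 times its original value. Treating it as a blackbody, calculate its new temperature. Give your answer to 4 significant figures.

P ∝ T⁴, so T₂/T₁ = (P₂/P₁)^(1/4) = (0.562)^(1/4) = 0.865833.
T₂ = 1571 × 0.865833 = 1360 K.

T₂ ≈ 1360 K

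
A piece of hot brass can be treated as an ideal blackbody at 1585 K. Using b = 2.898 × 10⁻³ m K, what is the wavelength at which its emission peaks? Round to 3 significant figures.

Wien's displacement law: λ_max = b/T = (2.898×10⁻³ m·K)/(1585 K) = 1.828×10⁻⁶ m.
That is 1.83×10³ nm, in the infrared range.

λ_max ≈ 1.83×10³ nm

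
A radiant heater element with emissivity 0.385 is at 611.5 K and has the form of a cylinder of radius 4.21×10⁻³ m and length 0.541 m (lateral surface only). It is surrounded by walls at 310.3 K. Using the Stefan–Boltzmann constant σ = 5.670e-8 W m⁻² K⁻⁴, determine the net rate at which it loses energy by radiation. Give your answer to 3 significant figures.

Lateral area A = 2πrL = 2π×4.21×10⁻³×0.541 = 0.0143106 m².
Net radiated power P_net = εσA(T⁴ − T₀⁴) = 0.385×5.670×10⁻⁸×0.0143106×(611.5⁴ − 310.3⁴).
T⁴ − T₀⁴ = 1.39825×10¹¹ − 9.27101×10⁹ = 1.30554×10¹¹ K⁴, so P_net = 40.8 W.

Net loss ≈ 40.8 W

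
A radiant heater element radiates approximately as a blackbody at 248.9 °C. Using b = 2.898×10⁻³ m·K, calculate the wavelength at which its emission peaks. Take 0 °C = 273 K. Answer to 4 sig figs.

T = 248.9 °C + 273 = 521.9 K.
Wien's displacement law: λ_max = b/T = (2.898×10⁻³ m·K)/(521.9 K) = 5.5528×10⁻⁶ m.
That is 5.553 μm, in the infrared range.

λ_max ≈ 5.553 μm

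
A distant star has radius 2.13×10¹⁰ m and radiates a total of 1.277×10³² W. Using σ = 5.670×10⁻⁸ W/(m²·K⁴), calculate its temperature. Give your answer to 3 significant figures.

T ≈ 2.51×10⁴ K

Surface area A = 4πR² = 4π(2.13×10¹⁰ m)² = 5.70124×10²¹ m².
P = σAT⁴ ⇒ T = (P/(σA))^(1/4) = (1.277×10³²/(5.670×10⁻⁸×5.70124×10²¹))^(1/4) = 2.51×10⁴ K.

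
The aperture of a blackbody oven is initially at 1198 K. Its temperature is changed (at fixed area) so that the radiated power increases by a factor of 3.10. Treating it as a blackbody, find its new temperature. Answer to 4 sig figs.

P ∝ T⁴, so T₂/T₁ = (P₂/P₁)^(1/4) = (3.10)^(1/4) = 1.32691.
T₂ = 1198 × 1.32691 = 1590 K.

T₂ ≈ 1590 K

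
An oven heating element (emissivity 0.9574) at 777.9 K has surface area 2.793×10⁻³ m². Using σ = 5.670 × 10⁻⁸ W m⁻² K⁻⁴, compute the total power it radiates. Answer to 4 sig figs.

Area A = 2.793×10⁻³ m².
P = εσAT⁴ = 0.9574 × 5.670×10⁻⁸ × 2.793×10⁻³ × (777.9)⁴ = 55.52 W.

P ≈ 55.52 W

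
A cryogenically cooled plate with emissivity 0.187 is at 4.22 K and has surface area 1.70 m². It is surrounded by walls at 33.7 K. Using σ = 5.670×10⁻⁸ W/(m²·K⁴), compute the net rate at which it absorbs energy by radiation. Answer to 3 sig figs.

Net gain ≈ 0.0232 W

Area A = 1.70 m².
Net radiated power P_net = εσA(T⁴ − T₀⁴) = 0.187×5.670×10⁻⁸×1.70×(4.22⁴ − 33.7⁴).
T⁴ − T₀⁴ = 317.139 − 1.28979×10⁶ = -1.28947×10⁶ K⁴, so P_net = -0.0232 W — negative, meaning a net gain of 0.0232 W.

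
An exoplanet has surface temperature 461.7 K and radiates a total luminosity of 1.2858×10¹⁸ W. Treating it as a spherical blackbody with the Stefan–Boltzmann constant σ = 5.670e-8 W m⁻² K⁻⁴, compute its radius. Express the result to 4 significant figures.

R ≈ 6.302×10⁶ m

L = 4πR²σT⁴ ⇒ R = √(L/(4πσT⁴)).
σT⁴ = 2576.45 W/m², so R = √(1.2858×10¹⁸/(4π×2576.45)) = 6.302×10⁶ m.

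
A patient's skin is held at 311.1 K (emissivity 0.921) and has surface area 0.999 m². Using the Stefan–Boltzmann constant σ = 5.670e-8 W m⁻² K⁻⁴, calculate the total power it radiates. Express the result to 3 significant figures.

P ≈ 489 W

Area A = 0.999 m².
P = εσAT⁴ = 0.921 × 5.670×10⁻⁸ × 0.999 × (311.1)⁴ = 489 W.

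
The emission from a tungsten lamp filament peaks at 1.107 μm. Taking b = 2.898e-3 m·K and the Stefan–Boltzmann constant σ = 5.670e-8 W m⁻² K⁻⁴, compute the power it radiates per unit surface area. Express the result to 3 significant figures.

I ≈ 2.66×10⁶ W/m²

Wien's law: T = b/λ_max = 2.898×10⁻³/1.107×10⁻⁶ = 2617.89 K.
Then I = σT⁴ = 5.670×10⁻⁸×(2617.89)⁴ = 2.66×10⁶ W/m².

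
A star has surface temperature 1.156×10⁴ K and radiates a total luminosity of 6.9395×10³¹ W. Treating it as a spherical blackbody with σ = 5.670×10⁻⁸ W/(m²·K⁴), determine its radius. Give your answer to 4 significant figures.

L = 4πR²σT⁴ ⇒ R = √(L/(4πσT⁴)).
σT⁴ = 1.01255×10⁹ W/m², so R = √(6.9395×10³¹/(4π×1.01255×10⁹)) = 7.385×10¹⁰ m.

R ≈ 7.385×10¹⁰ m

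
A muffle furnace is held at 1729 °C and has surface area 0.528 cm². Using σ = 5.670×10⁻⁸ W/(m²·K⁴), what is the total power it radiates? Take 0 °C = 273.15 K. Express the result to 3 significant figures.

P ≈ 48.1 W

T = 1729 °C + 273.15 = 2002.15 K.
Area A = 0.528 cm² = 5.28×10⁻⁵ m².
P = σAT⁴ = 5.670×10⁻⁸ × 5.28×10⁻⁵ × (2002.15)⁴ = 48.1 W.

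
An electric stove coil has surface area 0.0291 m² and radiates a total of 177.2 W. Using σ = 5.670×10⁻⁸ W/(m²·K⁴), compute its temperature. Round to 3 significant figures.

T ≈ 572 K

Area A = 0.0291 m².
P = σAT⁴ ⇒ T = (P/(σA))^(1/4) = (177.2/(5.670×10⁻⁸×0.0291))^(1/4) = 572 K.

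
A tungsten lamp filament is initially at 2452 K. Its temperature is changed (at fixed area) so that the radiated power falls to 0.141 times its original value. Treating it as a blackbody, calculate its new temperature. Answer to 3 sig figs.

T₂ ≈ 1.50×10³ K

P ∝ T⁴, so T₂/T₁ = (P₂/P₁)^(1/4) = (0.141)^(1/4) = 0.612780.
T₂ = 2452 × 0.612780 = 1.50×10³ K.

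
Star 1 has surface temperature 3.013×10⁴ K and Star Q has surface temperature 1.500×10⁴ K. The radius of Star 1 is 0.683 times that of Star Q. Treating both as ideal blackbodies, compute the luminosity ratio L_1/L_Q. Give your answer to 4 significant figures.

L_1/L_Q ≈ 7.594

L ∝ R²T⁴, so L_1/L_Q = (R_1/R_Q)²(T_1/T_Q)⁴ = (0.683)² × (3.013×10⁴/1.500×10⁴)⁴ = 0.466489 × 16.2791 = 7.594.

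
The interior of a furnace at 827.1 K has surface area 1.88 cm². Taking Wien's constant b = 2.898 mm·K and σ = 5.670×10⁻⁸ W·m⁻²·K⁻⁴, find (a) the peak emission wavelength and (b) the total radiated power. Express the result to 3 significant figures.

λ_max ≈ 3.50 μm; P ≈ 4.99 W

(a) λ_max = b/T = 2.898×10⁻³/827.1 = 3.504×10⁻⁶ m = 3.50 μm.
Area A = 1.88 cm² = 1.88×10⁻⁴ m².
(b) P = σAT⁴ = 5.670×10⁻⁸×1.88×10⁻⁴×(827.1)⁴ = 4.99 W.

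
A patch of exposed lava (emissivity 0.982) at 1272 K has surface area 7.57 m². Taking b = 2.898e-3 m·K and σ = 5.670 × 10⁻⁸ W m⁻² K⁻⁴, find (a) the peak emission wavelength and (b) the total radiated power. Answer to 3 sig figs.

λ_max ≈ 2.28 μm; P ≈ 1.10×10⁶ W

(a) λ_max = b/T = 2.898×10⁻³/1272 = 2.278×10⁻⁶ m = 2.28 μm.
Area A = 7.57 m².
(b) P = εσAT⁴ = 0.982×5.670×10⁻⁸×7.57×(1272)⁴ = 1.10×10⁶ W.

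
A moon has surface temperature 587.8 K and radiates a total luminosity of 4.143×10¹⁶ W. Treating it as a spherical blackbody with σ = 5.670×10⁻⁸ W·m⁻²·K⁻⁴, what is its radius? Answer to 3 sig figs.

L = 4πR²σT⁴ ⇒ R = √(L/(4πσT⁴)).
σT⁴ = 6768.64 W/m², so R = √(4.143×10¹⁶/(4π×6768.64)) = 6.98×10⁵ m.

R ≈ 6.98×10⁵ m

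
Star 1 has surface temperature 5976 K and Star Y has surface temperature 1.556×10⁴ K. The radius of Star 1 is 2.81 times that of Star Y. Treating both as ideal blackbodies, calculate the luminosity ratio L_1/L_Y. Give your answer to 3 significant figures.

L ∝ R²T⁴, so L_1/L_Y = (R_1/R_Y)²(T_1/T_Y)⁴ = (2.81)² × (5976/1.556×10⁴)⁴ = 7.8961 × 0.0217572 = 0.172.

L_1/L_Y ≈ 0.172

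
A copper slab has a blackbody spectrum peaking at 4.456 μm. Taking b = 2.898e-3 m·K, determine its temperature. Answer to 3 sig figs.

T ≈ 650 K

Wien's law gives T = b/λ_max = (2.898×10⁻³ m·K)/(4.456×10⁻⁶ m) = 650 K.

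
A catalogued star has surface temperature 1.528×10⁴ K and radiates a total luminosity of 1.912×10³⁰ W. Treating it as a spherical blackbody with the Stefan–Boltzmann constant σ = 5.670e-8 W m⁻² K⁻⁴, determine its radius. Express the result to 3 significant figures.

R ≈ 7.02×10⁹ m

L = 4πR²σT⁴ ⇒ R = √(L/(4πσT⁴)).
σT⁴ = 3.09084×10⁹ W/m², so R = √(1.912×10³⁰/(4π×3.09084×10⁹)) = 7.02×10⁹ m.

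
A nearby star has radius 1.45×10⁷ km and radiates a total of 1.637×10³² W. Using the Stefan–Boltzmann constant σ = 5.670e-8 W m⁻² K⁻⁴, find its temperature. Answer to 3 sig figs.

T ≈ 3.23×10⁴ K

Surface area A = 4πR² = 4π(1.45×10¹⁰ m)² = 2.64208×10²¹ m².
P = σAT⁴ ⇒ T = (P/(σA))^(1/4) = (1.637×10³²/(5.670×10⁻⁸×2.64208×10²¹))^(1/4) = 3.23×10⁴ K.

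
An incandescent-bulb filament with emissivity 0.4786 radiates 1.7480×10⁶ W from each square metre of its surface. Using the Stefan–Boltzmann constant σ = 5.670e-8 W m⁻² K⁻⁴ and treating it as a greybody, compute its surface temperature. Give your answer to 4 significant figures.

T ≈ 2833 K

I = εσT⁴, so T = (I/εσ)^(1/4) = (1.7480×10⁶/(0.4786×5.670×10⁻⁸))^(1/4) = 2833 K.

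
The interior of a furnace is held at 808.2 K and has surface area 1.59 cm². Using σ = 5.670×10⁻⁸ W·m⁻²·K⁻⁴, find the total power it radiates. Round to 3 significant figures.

P ≈ 3.85 W

Area A = 1.59 cm² = 1.59×10⁻⁴ m².
P = σAT⁴ = 5.670×10⁻⁸ × 1.59×10⁻⁴ × (808.2)⁴ = 3.85 W.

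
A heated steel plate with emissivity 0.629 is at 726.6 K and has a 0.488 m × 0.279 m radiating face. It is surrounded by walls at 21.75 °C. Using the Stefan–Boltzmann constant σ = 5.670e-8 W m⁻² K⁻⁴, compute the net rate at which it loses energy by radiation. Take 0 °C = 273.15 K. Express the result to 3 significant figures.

Net loss ≈ 1.32×10³ W

Surroundings: T = 21.75 °C + 273.15 = 294.90 K.
Area A = 0.488 × 0.279 = 0.136152 m².
Net radiated power P_net = εσA(T⁴ − T₀⁴) = 0.629×5.670×10⁻⁸×0.136152×(726.6⁴ − 294.90⁴).
T⁴ − T₀⁴ = 2.78729×10¹¹ − 7.56309×10⁹ = 2.71166×10¹¹ K⁴, so P_net = 1.32×10³ W.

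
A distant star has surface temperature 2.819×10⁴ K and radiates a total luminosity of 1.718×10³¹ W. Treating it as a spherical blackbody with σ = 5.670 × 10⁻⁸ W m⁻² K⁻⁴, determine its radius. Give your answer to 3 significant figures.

R ≈ 6.18×10⁹ m

L = 4πR²σT⁴ ⇒ R = √(L/(4πσT⁴)).
σT⁴ = 3.58066×10¹⁰ W/m², so R = √(1.718×10³¹/(4π×3.58066×10¹⁰)) = 6.18×10⁹ m.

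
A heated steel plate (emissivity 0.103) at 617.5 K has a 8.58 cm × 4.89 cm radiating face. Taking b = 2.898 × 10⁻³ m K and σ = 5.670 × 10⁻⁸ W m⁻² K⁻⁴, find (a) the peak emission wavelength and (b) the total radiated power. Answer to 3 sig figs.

λ_max ≈ 4.69 μm; P ≈ 3.56 W

(a) λ_max = b/T = 2.898×10⁻³/617.5 = 4.693×10⁻⁶ m = 4.69 μm.
Area A = 0.0858 × 0.0489 = 4.19562×10⁻³ m².
(b) P = εσAT⁴ = 0.103×5.670×10⁻⁸×4.19562×10⁻³×(617.5)⁴ = 3.56 W.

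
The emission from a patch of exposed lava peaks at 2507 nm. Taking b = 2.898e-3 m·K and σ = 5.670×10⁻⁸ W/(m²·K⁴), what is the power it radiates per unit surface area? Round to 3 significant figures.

Wien's law: T = b/λ_max = 2.898×10⁻³/2.507×10⁻⁶ = 1155.96 K.
Then I = σT⁴ = 5.670×10⁻⁸×(1155.96)⁴ = 1.01×10⁵ W/m².

I ≈ 1.01×10⁵ W/m²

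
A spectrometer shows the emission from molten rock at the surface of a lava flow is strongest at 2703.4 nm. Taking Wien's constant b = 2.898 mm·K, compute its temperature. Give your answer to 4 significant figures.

Wien's law gives T = b/λ_max = (2.898×10⁻³ m·K)/(2.7034×10⁻⁶ m) = 1072 K.

T ≈ 1072 K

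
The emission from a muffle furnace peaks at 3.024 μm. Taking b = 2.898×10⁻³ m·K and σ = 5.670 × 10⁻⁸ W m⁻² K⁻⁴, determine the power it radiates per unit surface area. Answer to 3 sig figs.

Wien's law: T = b/λ_max = 2.898×10⁻³/3.024×10⁻⁶ = 958.333 K.
Then I = σT⁴ = 5.670×10⁻⁸×(958.333)⁴ = 4.78×10⁴ W/m².

I ≈ 4.78×10⁴ W/m²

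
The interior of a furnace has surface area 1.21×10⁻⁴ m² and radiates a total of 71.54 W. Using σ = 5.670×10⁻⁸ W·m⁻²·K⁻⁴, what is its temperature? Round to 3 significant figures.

Area A = 1.21×10⁻⁴ m².
P = σAT⁴ ⇒ T = (P/(σA))^(1/4) = (71.54/(5.670×10⁻⁸×1.21×10⁻⁴))^(1/4) = 1.80×10³ K.

T ≈ 1.80×10³ K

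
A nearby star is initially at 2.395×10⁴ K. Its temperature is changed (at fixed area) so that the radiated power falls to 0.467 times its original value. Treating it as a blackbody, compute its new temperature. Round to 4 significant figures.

P ∝ T⁴, so T₂/T₁ = (P₂/P₁)^(1/4) = (0.467)^(1/4) = 0.826664.
T₂ = 2.395×10⁴ × 0.826664 = 1.980×10⁴ K.

T₂ ≈ 1.980×10⁴ K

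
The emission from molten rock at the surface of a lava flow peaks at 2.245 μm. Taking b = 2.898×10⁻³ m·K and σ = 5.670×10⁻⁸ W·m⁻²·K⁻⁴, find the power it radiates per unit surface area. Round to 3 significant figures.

Wien's law: T = b/λ_max = 2.898×10⁻³/2.245×10⁻⁶ = 1290.87 K.
Then I = σT⁴ = 5.670×10⁻⁸×(1290.87)⁴ = 1.57×10⁵ W/m².

I ≈ 1.57×10⁵ W/m²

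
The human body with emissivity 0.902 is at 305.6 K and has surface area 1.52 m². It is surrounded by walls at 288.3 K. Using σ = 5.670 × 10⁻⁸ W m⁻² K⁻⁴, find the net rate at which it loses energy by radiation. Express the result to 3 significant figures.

Net loss ≈ 141 W

Area A = 1.52 m².
Net radiated power P_net = εσA(T⁴ − T₀⁴) = 0.902×5.670×10⁻⁸×1.52×(305.6⁴ − 288.3⁴).
T⁴ − T₀⁴ = 8.72195×10⁹ − 6.90842×10⁹ = 1.81353×10⁹ K⁴, so P_net = 141 W.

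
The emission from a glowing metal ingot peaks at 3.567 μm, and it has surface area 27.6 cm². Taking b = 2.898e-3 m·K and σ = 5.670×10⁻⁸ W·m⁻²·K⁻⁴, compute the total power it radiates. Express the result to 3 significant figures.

P ≈ 68.2 W

Wien's law: T = b/λ_max = 2.898×10⁻³/3.567×10⁻⁶ = 812.447 K.
Area A = 27.6 cm² = 2.76×10⁻³ m².
Then P = σAT⁴ = 5.670×10⁻⁸×2.76×10⁻³×(812.447)⁴ = 68.2 W.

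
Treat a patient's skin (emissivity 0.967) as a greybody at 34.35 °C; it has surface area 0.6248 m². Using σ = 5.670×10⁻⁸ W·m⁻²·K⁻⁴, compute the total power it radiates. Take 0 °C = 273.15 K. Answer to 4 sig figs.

P ≈ 306.3 W

T = 34.35 °C + 273.15 = 307.50 K.
Area A = 0.6248 m².
P = εσAT⁴ = 0.967 × 5.670×10⁻⁸ × 0.6248 × (307.50)⁴ = 306.3 W.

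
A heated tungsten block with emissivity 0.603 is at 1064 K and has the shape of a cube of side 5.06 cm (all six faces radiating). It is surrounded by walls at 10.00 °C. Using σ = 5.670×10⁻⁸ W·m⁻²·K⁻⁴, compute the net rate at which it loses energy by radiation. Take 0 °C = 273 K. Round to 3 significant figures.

Surroundings: T = 10.00 °C + 273 = 283.00 K.
Area A = 6s² = 6×(0.0506 m)² = 0.0153622 m².
Net radiated power P_net = εσA(T⁴ − T₀⁴) = 0.603×5.670×10⁻⁸×0.0153622×(1064⁴ − 283.00⁴).
T⁴ − T₀⁴ = 1.28164×10¹² − 6.41425×10⁹ = 1.27523×10¹² K⁴, so P_net = 670 W.

Net loss ≈ 670 W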